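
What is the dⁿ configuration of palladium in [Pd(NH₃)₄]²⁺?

d⁸

Summing ligand charges against the +2 overall charge gives an oxidation state of +2 for palladium.
Pd sits in group 10, so the d-electron count is 10 − 2 = 8.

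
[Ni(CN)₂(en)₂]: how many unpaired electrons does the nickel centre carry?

2 unpaired electrons

Summing ligand charges against the 0 overall charge gives an oxidation state of +2 for nickel.
Nickel is a group-10 element; Ni(II) is therefore d⁸.
Counting donor atoms: 2×cyanide (monodentate) → 2 donors; 2×ethylenediamine (bidentate) → 4 donors. Coordination number = 6.
In an octahedral field the d⁸ configuration is t₂g⁶e_g² (only one arrangement possible), giving 2 unpaired electrons.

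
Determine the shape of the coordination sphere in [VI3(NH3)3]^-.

Each iodide is −1; ammonia is neutral; balancing the −1 overall charge requires V(II).
V sits in group 5, so the d-electron count is 5 − 2 = 3.
Coordination number: 6.
Six donors around a single metal centre give an octahedral coordination sphere.

octahedral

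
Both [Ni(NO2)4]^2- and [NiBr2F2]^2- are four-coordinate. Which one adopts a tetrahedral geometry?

For [Ni(NO2)4]^2-: Summing ligand charges against the −2 overall charge gives an oxidation state of +2 for nickel. Nickel is a group-10 element; Ni(II) is therefore d⁸. Nitro (N-bound nitrite) is a strong-field ligand (high in the spectrochemical series). A 3d d⁸ ion with strong-field ligands gains enough CFSE to favour square planar over tetrahedral. → square planar.
For [NiBr2F2]^2-: Ligand charges: each bromide is −1; each fluoride is −1. With an overall charge of −2 the nickel centre must be in the +2 oxidation state. Group 10 minus oxidation state 2 gives a d⁸ configuration. Bromide and fluoride are weak-field ligands. With weak-field ligands the CFSE gain from square planar is small, so a 3d d⁸ ion takes the sterically preferred tetrahedral geometry. → tetrahedral.

[NiBr2F2]^2-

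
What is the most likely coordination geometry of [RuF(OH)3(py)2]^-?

octahedral

Summing ligand charges against the −1 overall charge gives an oxidation state of +3 for ruthenium.
Group 8 minus oxidation state 3 gives a d⁵ configuration.
Coordination number: 6.
Six donors around a single metal centre give an octahedral coordination sphere.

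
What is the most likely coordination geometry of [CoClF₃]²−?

Ligand charges: each chloride is −1; each fluoride is −1. With an overall charge of −2 the cobalt centre must be in the +2 oxidation state.
Co sits in group 9, so the d-electron count is 9 − 2 = 7.
Coordination number: 4.
Chloride and fluoride are weak-field ligands.
For a high-spin 3d d⁷ ion with weak-field ligands the small Δₜ gives little square-planar CFSE advantage, so four ligands adopt the sterically favoured tetrahedral geometry.

tetrahedral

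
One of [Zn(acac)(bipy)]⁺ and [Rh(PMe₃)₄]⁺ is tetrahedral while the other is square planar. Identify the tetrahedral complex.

[Zn(acac)(bipy)]⁺

For [Zn(acac)(bipy)]⁺: Summing ligand charges against the +1 overall charge gives an oxidation state of +2 for zinc. Group 12 minus oxidation state 2 gives a d¹⁰ configuration. A d¹⁰ ion has no crystal-field stabilisation preference between square planar and tetrahedral, so four ligands adopt the sterically favoured tetrahedral geometry. → tetrahedral.
For [Rh(PMe₃)₄]⁺: Summing ligand charges against the +1 overall charge gives an oxidation state of +1 for rhodium. Rh sits in group 9, so the d-electron count is 9 − 1 = 8. A 4d d⁸ ion has a large crystal-field splitting; square planar leaves the high-energy d_{x²−y²} orbital empty and maximises CFSE. → square planar.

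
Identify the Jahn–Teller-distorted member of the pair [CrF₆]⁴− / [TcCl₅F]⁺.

[CrF₆]⁴−

[CrF₆]⁴−: Summing ligand charges against the −4 overall charge gives an oxidation state of +2 for chromium. Chromium is a group-6 element; Cr(II) is therefore d⁴. Fluoride is a weak-field ligand for a first-row metal, so the complex is high-spin. The t₂g³e_g¹ (high-spin) configuration has an unevenly filled e_g set; the Jahn–Teller theorem predicts a tetragonal distortion (typically axial elongation) to lift the degeneracy.
[TcCl₅F]⁺: Ligand charges: each chloride is −1; each fluoride is −1. With an overall charge of +1 the technetium centre must be in the +7 oxidation state. Tc sits in group 7, so the d-electron count is 7 − 7 = 0. The d⁰ configuration leaves the e_g set evenly filled (or empty) — no strong Jahn–Teller driving force.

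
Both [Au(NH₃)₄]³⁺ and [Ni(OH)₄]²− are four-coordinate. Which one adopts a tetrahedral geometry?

[Ni(OH)₄]²−

For [Au(NH₃)₄]³⁺: Ammonia is neutral; balancing the +3 overall charge requires Au(III). Group 11 minus oxidation state 3 gives a d⁸ configuration. A 5d d⁸ ion has a large crystal-field splitting; square planar leaves the high-energy d_{x²−y²} orbital empty and maximises CFSE. → square planar.
For [Ni(OH)₄]²−: Summing ligand charges against the −2 overall charge gives an oxidation state of +2 for nickel. Ni sits in group 10, so the d-electron count is 10 − 2 = 8. Hydroxide is a weak-field ligand. With weak-field ligands the CFSE gain from square planar is small, so a 3d d⁸ ion takes the sterically preferred tetrahedral geometry. → tetrahedral.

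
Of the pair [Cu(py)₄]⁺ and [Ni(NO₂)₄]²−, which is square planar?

[Ni(NO₂)₄]²−

For [Cu(py)₄]⁺: Pyridine is neutral; balancing the +1 overall charge requires Cu(I). Copper is a group-11 element; Cu(I) is therefore d¹⁰. A d¹⁰ ion has no crystal-field stabilisation preference between square planar and tetrahedral, so four ligands adopt the sterically favoured tetrahedral geometry. → tetrahedral.
For [Ni(NO₂)₄]²−: Ligand charges: each nitro (N-bound nitrite) is −1. With an overall charge of −2 the nickel centre must be in the +2 oxidation state. Nickel is a group-10 element; Ni(II) is therefore d⁸. Nitro (N-bound nitrite) is a strong-field ligand (high in the spectrochemical series). A 3d d⁸ ion with strong-field ligands gains enough CFSE to favour square planar over tetrahedral. → square planar.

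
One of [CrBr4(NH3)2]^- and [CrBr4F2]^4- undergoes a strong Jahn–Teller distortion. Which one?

[CrBr4F2]^4-

[CrBr4(NH3)2]^-: Each bromide is −1; ammonia is neutral; balancing the −1 overall charge requires Cr(III). Group 6 minus oxidation state 3 gives a d³ configuration. The d³ configuration leaves the e_g set evenly filled (or empty) — no strong Jahn–Teller driving force.
[CrBr4F2]^4-: Ligand charges: each bromide is −1; each fluoride is −1. With an overall charge of −4 the chromium centre must be in the +2 oxidation state. Group 6 minus oxidation state 2 gives a d⁴ configuration. Bromide and fluoride are weak-field ligands for a first-row metal, so the complex is high-spin. The t₂g³e_g¹ (high-spin) configuration has an unevenly filled e_g set; the Jahn–Teller theorem predicts a tetragonal distortion (typically axial elongation) to lift the degeneracy.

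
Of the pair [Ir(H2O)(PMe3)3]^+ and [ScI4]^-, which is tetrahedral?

[ScI4]^-

For [Ir(H2O)(PMe3)3]^+: Ligand charges: water is neutral; trimethylphosphine is neutral. With an overall charge of +1 the iridium centre must be in the +1 oxidation state. Group 9 minus oxidation state 1 gives a d⁸ configuration. A 5d d⁸ ion has a large crystal-field splitting; square planar leaves the high-energy d_{x²−y²} orbital empty and maximises CFSE. → square planar.
For [ScI4]^-: Summing ligand charges against the −1 overall charge gives an oxidation state of +3 for scandium. Group 3 minus oxidation state 3 gives a d⁰ configuration. A d⁰ ion has no crystal-field stabilisation preference between square planar and tetrahedral, so four ligands adopt the sterically favoured tetrahedral geometry. → tetrahedral.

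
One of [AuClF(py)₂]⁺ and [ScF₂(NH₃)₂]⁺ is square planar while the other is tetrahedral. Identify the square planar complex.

For [AuClF(py)₂]⁺: Summing ligand charges against the +1 overall charge gives an oxidation state of +3 for gold. Gold is a group-11 element; Au(III) is therefore d⁸. A 5d d⁸ ion has a large crystal-field splitting; square planar leaves the high-energy d_{x²−y²} orbital empty and maximises CFSE. → square planar.
For [ScF₂(NH₃)₂]⁺: Ligand charges: each fluoride is −1; ammonia is neutral. With an overall charge of +1 the scandium centre must be in the +3 oxidation state. Group 3 minus oxidation state 3 gives a d⁰ configuration. A d⁰ ion has no crystal-field stabilisation preference between square planar and tetrahedral, so four ligands adopt the sterically favoured tetrahedral geometry. → tetrahedral.

[AuClF(py)₂]⁺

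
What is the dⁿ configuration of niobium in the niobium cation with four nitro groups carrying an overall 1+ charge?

Ligand charges: each nitro (N-bound nitrite) is −1. With an overall charge of +1 the niobium centre must be in the +5 oxidation state.
Group 5 minus oxidation state 5 gives a d⁰ configuration.

d⁰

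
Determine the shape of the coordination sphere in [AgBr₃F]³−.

Summing ligand charges against the −3 overall charge gives an oxidation state of +1 for silver.
Silver is a group-11 element; Ag(I) is therefore d¹⁰.
With 4 monodentate ligands the coordination number is 4.
A d¹⁰ ion has no crystal-field stabilisation preference between square planar and tetrahedral, so four ligands adopt the sterically favoured tetrahedral geometry.

tetrahedral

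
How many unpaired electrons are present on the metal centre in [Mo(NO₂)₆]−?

1

Summing ligand charges against the −1 overall charge gives an oxidation state of +5 for molybdenum.
Molybdenum is a group-6 element; Mo(V) is therefore d¹.
In an octahedral field the d¹ configuration is t₂g¹e_g⁰ (only one arrangement possible), giving 1 unpaired electron.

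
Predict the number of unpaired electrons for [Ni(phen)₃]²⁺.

Summing ligand charges against the +2 overall charge gives an oxidation state of +2 for nickel.
Group 10 minus oxidation state 2 gives a d⁸ configuration.
Counting donor atoms: 3×1,10-phenanthroline (bidentate) → 6 donors. Coordination number = 6.
In an octahedral field the d⁸ configuration is t₂g⁶e_g² (only one arrangement possible), giving 2 unpaired electrons.

2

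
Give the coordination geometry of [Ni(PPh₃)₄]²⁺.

Summing ligand charges against the +2 overall charge gives an oxidation state of +2 for nickel.
Nickel is a group-10 element; Ni(II) is therefore d⁸.
With 4 monodentate ligands the coordination number is 4.
Triphenylphosphine is a strong-field ligand (high in the spectrochemical series).
A 3d d⁸ ion with strong-field ligands gains enough CFSE to favour square planar over tetrahedral.

square planar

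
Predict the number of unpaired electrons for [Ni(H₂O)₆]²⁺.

Water is neutral; balancing the +2 overall charge requires Ni(II).
Ni sits in group 10, so the d-electron count is 10 − 2 = 8.
In an octahedral field the d⁸ configuration is t₂g⁶e_g² (only one arrangement possible), giving 2 unpaired electrons.

2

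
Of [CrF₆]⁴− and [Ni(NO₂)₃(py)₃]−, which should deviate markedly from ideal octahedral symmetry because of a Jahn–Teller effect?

[CrF₆]⁴−

[CrF₆]⁴−: Each fluoride is −1; balancing the −4 overall charge requires Cr(II). Chromium is a group-6 element; Cr(II) is therefore d⁴. Fluoride is a weak-field ligand for a first-row metal, so the complex is high-spin. The t₂g³e_g¹ (high-spin) configuration has an unevenly filled e_g set; the Jahn–Teller theorem predicts a tetragonal distortion (typically axial elongation) to lift the degeneracy.
[Ni(NO₂)₃(py)₃]−: Summing ligand charges against the −1 overall charge gives an oxidation state of +2 for nickel. Nickel is a group-10 element; Ni(II) is therefore d⁸. The d⁸ configuration leaves the e_g set evenly filled (or empty) — no strong Jahn–Teller driving force.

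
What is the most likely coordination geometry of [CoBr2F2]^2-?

Each bromide is −1; each fluoride is −1; balancing the −2 overall charge requires Co(II).
Group 9 minus oxidation state 2 gives a d⁷ configuration.
Coordination number: 4.
Bromide and fluoride are weak-field ligands.
For a high-spin 3d d⁷ ion with weak-field ligands the small Δₜ gives little square-planar CFSE advantage, so four ligands adopt the sterically favoured tetrahedral geometry.

tetrahedral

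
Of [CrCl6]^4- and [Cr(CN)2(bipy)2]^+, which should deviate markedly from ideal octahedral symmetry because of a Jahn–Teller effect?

[CrCl6]^4-: Ligand charges: each chloride is −1. With an overall charge of −4 the chromium centre must be in the +2 oxidation state. Group 6 minus oxidation state 2 gives a d⁴ configuration. Chloride is a weak-field ligand for a first-row metal, so the complex is high-spin. The t₂g³e_g¹ (high-spin) configuration has an unevenly filled e_g set; the Jahn–Teller theorem predicts a tetragonal distortion (typically axial elongation) to lift the degeneracy.
[Cr(CN)2(bipy)2]^+: Each cyanide is −1; 2,2′-bipyridine is neutral; balancing the +1 overall charge requires Cr(III). Cr sits in group 6, so the d-electron count is 6 − 3 = 3. The d³ configuration leaves the e_g set evenly filled (or empty) — no strong Jahn–Teller driving force.

[CrCl6]^4-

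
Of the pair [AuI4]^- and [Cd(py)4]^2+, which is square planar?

[AuI4]^-

For [AuI4]^-: Summing ligand charges against the −1 overall charge gives an oxidation state of +3 for gold. Au sits in group 11, so the d-electron count is 11 − 3 = 8. A 5d d⁸ ion has a large crystal-field splitting; square planar leaves the high-energy d_{x²−y²} orbital empty and maximises CFSE. → square planar.
For [Cd(py)4]^2+: Summing ligand charges against the +2 overall charge gives an oxidation state of +2 for cadmium. Group 12 minus oxidation state 2 gives a d¹⁰ configuration. A d¹⁰ ion has no crystal-field stabilisation preference between square planar and tetrahedral, so four ligands adopt the sterically favoured tetrahedral geometry. → tetrahedral.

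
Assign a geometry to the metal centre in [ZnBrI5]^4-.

Each bromide is −1; each iodide is −1; balancing the −4 overall charge requires Zn(II).
Zn sits in group 12, so the d-electron count is 12 − 2 = 10.
With 6 monodentate ligands the coordination number is 6.
Six donors around a single metal centre give an octahedral coordination sphere.

octahedral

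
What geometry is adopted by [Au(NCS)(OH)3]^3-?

tetrahedral

Ligand charges: each isothiocyanate is −1; each hydroxide is −1. With an overall charge of −3 the gold centre must be in the +1 oxidation state.
Au sits in group 11, so the d-electron count is 11 − 1 = 10.
With 4 monodentate ligands the coordination number is 4.
A d¹⁰ ion has no crystal-field stabilisation preference between square planar and tetrahedral, so four ligands adopt the sterically favoured tetrahedral geometry.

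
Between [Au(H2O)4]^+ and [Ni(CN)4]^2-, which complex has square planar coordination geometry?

[Ni(CN)4]^2-

For [Au(H2O)4]^+: Summing ligand charges against the +1 overall charge gives an oxidation state of +1 for gold. Group 11 minus oxidation state 1 gives a d¹⁰ configuration. A d¹⁰ ion has no crystal-field stabilisation preference between square planar and tetrahedral, so four ligands adopt the sterically favoured tetrahedral geometry. → tetrahedral.
For [Ni(CN)4]^2-: Each cyanide is −1; balancing the −2 overall charge requires Ni(II). Nickel is a group-10 element; Ni(II) is therefore d⁸. Cyanide is a strong-field ligand (high in the spectrochemical series). A 3d d⁸ ion with strong-field ligands gains enough CFSE to favour square planar over tetrahedral. → square planar.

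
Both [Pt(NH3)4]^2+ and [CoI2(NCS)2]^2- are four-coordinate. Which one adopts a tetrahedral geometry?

[CoI2(NCS)2]^2-

For [Pt(NH3)4]^2+: Ammonia is neutral; balancing the +2 overall charge requires Pt(II). Group 10 minus oxidation state 2 gives a d⁸ configuration. A 5d d⁸ ion has a large crystal-field splitting; square planar leaves the high-energy d_{x²−y²} orbital empty and maximises CFSE. → square planar.
For [CoI2(NCS)2]^2-: Summing ligand charges against the −2 overall charge gives an oxidation state of +2 for cobalt. Co sits in group 9, so the d-electron count is 9 − 2 = 7. For a high-spin 3d d⁷ ion with weak-field ligands the small Δₜ gives little square-planar CFSE advantage, so four ligands adopt the sterically favoured tetrahedral geometry. → tetrahedral.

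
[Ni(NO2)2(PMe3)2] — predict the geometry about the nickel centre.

square planar

Each nitro (N-bound nitrite) is −1; trimethylphosphine is neutral; balancing the 0 overall charge requires Ni(II).
Nickel is a group-10 element; Ni(II) is therefore d⁸.
Coordination number: 4.
Nitro (N-bound nitrite) and trimethylphosphine are strong-field ligands (high in the spectrochemical series).
A 3d d⁸ ion with strong-field ligands gains enough CFSE to favour square planar over tetrahedral.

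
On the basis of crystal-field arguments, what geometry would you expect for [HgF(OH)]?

linear

Ligand charges: each fluoride is −1; each hydroxide is −1. With an overall charge of 0 the mercury centre must be in the +2 oxidation state.
Group 12 minus oxidation state 2 gives a d¹⁰ configuration.
Coordination number: 2.
A d¹⁰ ion with only two ligands adopts a linear arrangement (sp hybridisation; no CFSE preference).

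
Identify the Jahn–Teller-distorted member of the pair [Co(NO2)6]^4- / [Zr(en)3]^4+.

[Co(NO2)6]^4-: Each nitro (N-bound nitrite) is −1; balancing the −4 overall charge requires Co(II). Co sits in group 9, so the d-electron count is 9 − 2 = 7. Nitro (N-bound nitrite) is a strong-field ligand (high in the spectrochemical series) for a first-row metal, so the complex is low-spin. The t₂g⁶e_g¹ (low-spin) configuration has an unevenly filled e_g set; the Jahn–Teller theorem predicts a tetragonal distortion (typically axial elongation) to lift the degeneracy.
[Zr(en)3]^4+: Ethylenediamine is neutral; balancing the +4 overall charge requires Zr(IV). Zr sits in group 4, so the d-electron count is 4 − 4 = 0. The d⁰ configuration leaves the e_g set evenly filled (or empty) — no strong Jahn–Teller driving force.

[Co(NO2)6]^4-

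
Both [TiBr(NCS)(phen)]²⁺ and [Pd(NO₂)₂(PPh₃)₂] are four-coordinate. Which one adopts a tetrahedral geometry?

For [TiBr(NCS)(phen)]²⁺: Summing ligand charges against the +2 overall charge gives an oxidation state of +4 for titanium. Group 4 minus oxidation state 4 gives a d⁰ configuration. A d⁰ ion has no crystal-field stabilisation preference between square planar and tetrahedral, so four ligands adopt the sterically favoured tetrahedral geometry. → tetrahedral.
For [Pd(NO₂)₂(PPh₃)₂]: Ligand charges: each nitro (N-bound nitrite) is −1; triphenylphosphine is neutral. With an overall charge of 0 the palladium centre must be in the +2 oxidation state. Group 10 minus oxidation state 2 gives a d⁸ configuration. A 4d d⁸ ion has a large crystal-field splitting; square planar leaves the high-energy d_{x²−y²} orbital empty and maximises CFSE. → square planar.

[TiBr(NCS)(phen)]²⁺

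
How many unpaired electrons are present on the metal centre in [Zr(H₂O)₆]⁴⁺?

0 unpaired electrons

Summing ligand charges against the +4 overall charge gives an oxidation state of +4 for zirconium.
Zirconium is a group-4 element; Zr(IV) is therefore d⁰.
In an octahedral field the d⁰ configuration is t₂g⁰e_g⁰, giving 0 unpaired electrons.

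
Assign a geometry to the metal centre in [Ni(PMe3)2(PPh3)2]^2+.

Summing ligand charges against the +2 overall charge gives an oxidation state of +2 for nickel.
Nickel is a group-10 element; Ni(II) is therefore d⁸.
Coordination number: 4.
Trimethylphosphine and triphenylphosphine are strong-field ligands (high in the spectrochemical series).
A 3d d⁸ ion with strong-field ligands gains enough CFSE to favour square planar over tetrahedral.

square planar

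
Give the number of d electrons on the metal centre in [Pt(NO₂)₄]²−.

Summing ligand charges against the −2 overall charge gives an oxidation state of +2 for platinum.
Platinum is a group-10 element; Pt(II) is therefore d⁸.

d⁸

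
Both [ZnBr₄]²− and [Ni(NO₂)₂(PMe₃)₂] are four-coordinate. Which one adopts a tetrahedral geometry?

For [ZnBr₄]²−: Summing ligand charges against the −2 overall charge gives an oxidation state of +2 for zinc. Zn sits in group 12, so the d-electron count is 12 − 2 = 10. A d¹⁰ ion has no crystal-field stabilisation preference between square planar and tetrahedral, so four ligands adopt the sterically favoured tetrahedral geometry. → tetrahedral.
For [Ni(NO₂)₂(PMe₃)₂]: Summing ligand charges against the 0 overall charge gives an oxidation state of +2 for nickel. Ni sits in group 10, so the d-electron count is 10 − 2 = 8. Nitro (N-bound nitrite) and trimethylphosphine are strong-field ligands (high in the spectrochemical series). A 3d d⁸ ion with strong-field ligands gains enough CFSE to favour square planar over tetrahedral. → square planar.

[ZnBr₄]²−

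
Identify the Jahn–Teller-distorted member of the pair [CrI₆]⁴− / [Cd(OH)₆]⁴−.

[CrI₆]⁴−

[CrI₆]⁴−: Each iodide is −1; balancing the −4 overall charge requires Cr(II). Chromium is a group-6 element; Cr(II) is therefore d⁴. Iodide is a weak-field ligand for a first-row metal, so the complex is high-spin. The t₂g³e_g¹ (high-spin) configuration has an unevenly filled e_g set; the Jahn–Teller theorem predicts a tetragonal distortion (typically axial elongation) to lift the degeneracy.
[Cd(OH)₆]⁴−: Each hydroxide is −1; balancing the −4 overall charge requires Cd(II). Group 12 minus oxidation state 2 gives a d¹⁰ configuration. The d¹⁰ configuration leaves the e_g set evenly filled (or empty) — no strong Jahn–Teller driving force.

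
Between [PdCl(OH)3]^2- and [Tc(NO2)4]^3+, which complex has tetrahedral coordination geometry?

For [PdCl(OH)3]^2-: Each chloride is −1; each hydroxide is −1; balancing the −2 overall charge requires Pd(II). Group 10 minus oxidation state 2 gives a d⁸ configuration. A 4d d⁸ ion has a large crystal-field splitting; square planar leaves the high-energy d_{x²−y²} orbital empty and maximises CFSE. → square planar.
For [Tc(NO2)4]^3+: Ligand charges: each nitro (N-bound nitrite) is −1. With an overall charge of +3 the technetium centre must be in the +7 oxidation state. Group 7 minus oxidation state 7 gives a d⁰ configuration. A d⁰ ion has no crystal-field stabilisation preference between square planar and tetrahedral, so four ligands adopt the sterically favoured tetrahedral geometry. → tetrahedral.

[Tc(NO2)4]^3+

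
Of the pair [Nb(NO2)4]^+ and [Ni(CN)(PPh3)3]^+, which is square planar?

For [Nb(NO2)4]^+: Ligand charges: each nitro (N-bound nitrite) is −1. With an overall charge of +1 the niobium centre must be in the +5 oxidation state. Nb sits in group 5, so the d-electron count is 5 − 5 = 0. A d⁰ ion has no crystal-field stabilisation preference between square planar and tetrahedral, so four ligands adopt the sterically favoured tetrahedral geometry. → tetrahedral.
For [Ni(CN)(PPh3)3]^+: Each cyanide is −1; triphenylphosphine is neutral; balancing the +1 overall charge requires Ni(II). Group 10 minus oxidation state 2 gives a d⁸ configuration. Cyanide and triphenylphosphine are strong-field ligands (high in the spectrochemical series). A 3d d⁸ ion with strong-field ligands gains enough CFSE to favour square planar over tetrahedral. → square planar.

[Ni(CN)(PPh3)3]^+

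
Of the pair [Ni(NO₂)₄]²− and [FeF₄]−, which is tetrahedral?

[FeF₄]−

For [Ni(NO₂)₄]²−: Ligand charges: each nitro (N-bound nitrite) is −1. With an overall charge of −2 the nickel centre must be in the +2 oxidation state. Ni sits in group 10, so the d-electron count is 10 − 2 = 8. Nitro (N-bound nitrite) is a strong-field ligand (high in the spectrochemical series). A 3d d⁸ ion with strong-field ligands gains enough CFSE to favour square planar over tetrahedral. → square planar.
For [FeF₄]−: Ligand charges: each fluoride is −1. With an overall charge of −1 the iron centre must be in the +3 oxidation state. Fe sits in group 8, so the d-electron count is 8 − 3 = 5. A high-spin d⁵ ion has zero CFSE in either geometry, so four ligands adopt the sterically favoured tetrahedral geometry. → tetrahedral.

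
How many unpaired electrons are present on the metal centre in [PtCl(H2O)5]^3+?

Each chloride is −1; water is neutral; balancing the +3 overall charge requires Pt(IV).
Pt sits in group 10, so the d-electron count is 10 − 4 = 6.
The spin state decides the count: a 5d ion has a large Δₒ and is invariably low-spin.
An octahedral low-spin d⁶ ion is t₂g⁶e_g⁰, giving 0 unpaired electrons.

0 unpaired electrons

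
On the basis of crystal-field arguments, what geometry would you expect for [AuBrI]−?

Ligand charges: each bromide is −1; each iodide is −1. With an overall charge of −1 the gold centre must be in the +1 oxidation state.
Au sits in group 11, so the d-electron count is 11 − 1 = 10.
With 2 monodentate ligands the coordination number is 2.
A d¹⁰ ion with only two ligands adopts a linear arrangement (sp hybridisation; no CFSE preference).

linear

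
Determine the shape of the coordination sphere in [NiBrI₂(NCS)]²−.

Summing ligand charges against the −2 overall charge gives an oxidation state of +2 for nickel.
Group 10 minus oxidation state 2 gives a d⁸ configuration.
Coordination number: 4.
Bromide, iodide, and isothiocyanate are weak-field ligands.
With weak-field ligands the CFSE gain from square planar is small, so a 3d d⁸ ion takes the sterically preferred tetrahedral geometry.

tetrahedral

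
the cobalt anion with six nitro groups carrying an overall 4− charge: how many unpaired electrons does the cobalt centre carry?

1

Each nitro (N-bound nitrite) is −1; balancing the −4 overall charge requires Co(II).
Group 9 minus oxidation state 2 gives a d⁷ configuration.
The spin state decides the count: Nitro (N-bound nitrite) is a strong-field ligand (high in the spectrochemical series) for a first-row metal, so the complex is low-spin.
An octahedral low-spin d⁷ ion is t₂g⁶e_g¹, giving 1 unpaired electron.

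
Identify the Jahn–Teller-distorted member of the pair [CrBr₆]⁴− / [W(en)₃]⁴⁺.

[CrBr₆]⁴−

[CrBr₆]⁴−: Ligand charges: each bromide is −1. With an overall charge of −4 the chromium centre must be in the +2 oxidation state. Cr sits in group 6, so the d-electron count is 6 − 2 = 4. Bromide is a weak-field ligand for a first-row metal, so the complex is high-spin. The t₂g³e_g¹ (high-spin) configuration has an unevenly filled e_g set; the Jahn–Teller theorem predicts a tetragonal distortion (typically axial elongation) to lift the degeneracy.
[W(en)₃]⁴⁺: Ligand charges: ethylenediamine is neutral. With an overall charge of +4 the tungsten centre must be in the +4 oxidation state. W sits in group 6, so the d-electron count is 6 − 4 = 2. The d² configuration leaves the e_g set evenly filled (or empty) — no strong Jahn–Teller driving force.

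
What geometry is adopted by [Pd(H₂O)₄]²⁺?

Ligand charges: water is neutral. With an overall charge of +2 the palladium centre must be in the +2 oxidation state.
Pd sits in group 10, so the d-electron count is 10 − 2 = 8.
With 4 monodentate ligands the coordination number is 4.
A 4d d⁸ ion has a large crystal-field splitting; square planar leaves the high-energy d_{x²−y²} orbital empty and maximises CFSE.

square planar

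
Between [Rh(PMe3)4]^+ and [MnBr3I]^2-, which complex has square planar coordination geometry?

For [Rh(PMe3)4]^+: Summing ligand charges against the +1 overall charge gives an oxidation state of +1 for rhodium. Group 9 minus oxidation state 1 gives a d⁸ configuration. A 4d d⁸ ion has a large crystal-field splitting; square planar leaves the high-energy d_{x²−y²} orbital empty and maximises CFSE. → square planar.
For [MnBr3I]^2-: Ligand charges: each bromide is −1; each iodide is −1. With an overall charge of −2 the manganese centre must be in the +2 oxidation state. Mn sits in group 7, so the d-electron count is 7 − 2 = 5. A high-spin d⁵ ion has zero CFSE in either geometry, so four ligands adopt the sterically favoured tetrahedral geometry. → tetrahedral.

[Rh(PMe3)4]^+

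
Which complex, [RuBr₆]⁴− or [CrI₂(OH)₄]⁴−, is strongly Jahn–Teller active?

[RuBr₆]⁴−: Ligand charges: each bromide is −1. With an overall charge of −4 the ruthenium centre must be in the +2 oxidation state. Ruthenium is a group-8 element; Ru(II) is therefore d⁶. A 4d ion has a large Δₒ and is invariably low-spin. The d⁶ configuration leaves the e_g set evenly filled (or empty) — no strong Jahn–Teller driving force.
[CrI₂(OH)₄]⁴−: Ligand charges: each iodide is −1; each hydroxide is −1. With an overall charge of −4 the chromium centre must be in the +2 oxidation state. Cr sits in group 6, so the d-electron count is 6 − 2 = 4. Hydroxide and iodide are weak-field ligands for a first-row metal, so the complex is high-spin. The t₂g³e_g¹ (high-spin) configuration has an unevenly filled e_g set; the Jahn–Teller theorem predicts a tetragonal distortion (typically axial elongation) to lift the degeneracy.

[CrI₂(OH)₄]⁴−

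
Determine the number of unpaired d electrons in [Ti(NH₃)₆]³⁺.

1 unpaired electron

Ammonia is neutral; balancing the +3 overall charge requires Ti(III).
Group 4 minus oxidation state 3 gives a d¹ configuration.
In an octahedral field the d¹ configuration is t₂g¹e_g⁰ (only one arrangement possible), giving 1 unpaired electron.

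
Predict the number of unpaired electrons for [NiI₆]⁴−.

2 unpaired electrons

Summing ligand charges against the −4 overall charge gives an oxidation state of +2 for nickel.
Ni sits in group 10, so the d-electron count is 10 − 2 = 8.
In an octahedral field the d⁸ configuration is t₂g⁶e_g² (only one arrangement possible), giving 2 unpaired electrons.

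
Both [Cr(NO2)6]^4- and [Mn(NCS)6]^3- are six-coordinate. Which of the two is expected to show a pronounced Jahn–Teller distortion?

[Cr(NO2)6]^4-: Ligand charges: each nitro (N-bound nitrite) is −1. With an overall charge of −4 the chromium centre must be in the +2 oxidation state. Chromium is a group-6 element; Cr(II) is therefore d⁴. Nitro (N-bound nitrite) is a strong-field ligand (high in the spectrochemical series) for a first-row metal, so the complex is low-spin. The d⁴ configuration leaves the e_g set evenly filled (or empty) — no strong Jahn–Teller driving force.
[Mn(NCS)6]^3-: Ligand charges: each isothiocyanate is −1. With an overall charge of −3 the manganese centre must be in the +3 oxidation state. Group 7 minus oxidation state 3 gives a d⁴ configuration. Isothiocyanate is a weak-field ligand for a first-row metal, so the complex is high-spin. The t₂g³e_g¹ (high-spin) configuration has an unevenly filled e_g set; the Jahn–Teller theorem predicts a tetragonal distortion (typically axial elongation) to lift the degeneracy.

[Mn(NCS)6]^3-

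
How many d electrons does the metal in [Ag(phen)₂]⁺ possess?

Summing ligand charges against the +1 overall charge gives an oxidation state of +1 for silver.
Group 11 minus oxidation state 1 gives a d¹⁰ configuration.

d10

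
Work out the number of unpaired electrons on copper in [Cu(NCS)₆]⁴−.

Ligand charges: each isothiocyanate is −1. With an overall charge of −4 the copper centre must be in the +2 oxidation state.
Group 11 minus oxidation state 2 gives a d⁹ configuration.
In an octahedral field the d⁹ configuration is t₂g⁶e_g³ (only one arrangement possible), giving 1 unpaired electron.

1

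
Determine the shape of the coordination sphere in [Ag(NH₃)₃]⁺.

Ligand charges: ammonia is neutral. With an overall charge of +1 the silver centre must be in the +1 oxidation state.
Silver is a group-11 element; Ag(I) is therefore d¹⁰.
With 3 monodentate ligands the coordination number is 3.
Three ligands around a d¹⁰ centre minimise repulsion in a trigonal-planar arrangement.

trigonal planar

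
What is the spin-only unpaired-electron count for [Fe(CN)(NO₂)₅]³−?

Each cyanide is −1; each nitro (N-bound nitrite) is −1; balancing the −3 overall charge requires Fe(III).
Iron is a group-8 element; Fe(III) is therefore d⁵.
The spin state decides the count: Cyanide and nitro (N-bound nitrite) are strong-field ligands (high in the spectrochemical series) for a first-row metal, so the complex is low-spin.
An octahedral low-spin d⁵ ion is t₂g⁵e_g⁰, giving 1 unpaired electron.

1 unpaired electron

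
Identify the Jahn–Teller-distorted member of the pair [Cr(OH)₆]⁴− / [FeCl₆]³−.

[Cr(OH)₆]⁴−

[Cr(OH)₆]⁴−: Each hydroxide is −1; balancing the −4 overall charge requires Cr(II). Group 6 minus oxidation state 2 gives a d⁴ configuration. Hydroxide is a weak-field ligand for a first-row metal, so the complex is high-spin. The t₂g³e_g¹ (high-spin) configuration has an unevenly filled e_g set; the Jahn–Teller theorem predicts a tetragonal distortion (typically axial elongation) to lift the degeneracy.
[FeCl₆]³−: Each chloride is −1; balancing the −3 overall charge requires Fe(III). Group 8 minus oxidation state 3 gives a d⁵ configuration. Chloride is a weak-field ligand for a first-row metal, so the complex is high-spin. The d⁵ configuration leaves the e_g set evenly filled (or empty) — no strong Jahn–Teller driving force.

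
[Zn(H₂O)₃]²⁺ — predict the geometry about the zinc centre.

trigonal planar

Water is neutral; balancing the +2 overall charge requires Zn(II).
Zn sits in group 12, so the d-electron count is 12 − 2 = 10.
Coordination number: 3.
Three ligands around a d¹⁰ centre minimise repulsion in a trigonal-planar arrangement.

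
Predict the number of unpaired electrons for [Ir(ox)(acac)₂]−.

0 unpaired electrons

Ligand charges: each oxalate is −2; each acetylacetonate is −1. With an overall charge of −1 the iridium centre must be in the +3 oxidation state.
Group 9 minus oxidation state 3 gives a d⁶ configuration.
Counting donor atoms: 1×oxalate (bidentate) → 2 donors; 2×acetylacetonate (bidentate) → 4 donors. Coordination number = 6.
The spin state decides the count: a 5d ion has a large Δₒ and is invariably low-spin.
An octahedral low-spin d⁶ ion is t₂g⁶e_g⁰, giving 0 unpaired electrons.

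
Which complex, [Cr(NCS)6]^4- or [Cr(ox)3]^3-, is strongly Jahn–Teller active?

[Cr(NCS)6]^4-

[Cr(NCS)6]^4-: Summing ligand charges against the −4 overall charge gives an oxidation state of +2 for chromium. Cr sits in group 6, so the d-electron count is 6 − 2 = 4. Isothiocyanate is a weak-field ligand for a first-row metal, so the complex is high-spin. The t₂g³e_g¹ (high-spin) configuration has an unevenly filled e_g set; the Jahn–Teller theorem predicts a tetragonal distortion (typically axial elongation) to lift the degeneracy.
[Cr(ox)3]^3-: Each oxalate is −2; balancing the −3 overall charge requires Cr(III). Cr sits in group 6, so the d-electron count is 6 − 3 = 3. The d³ configuration leaves the e_g set evenly filled (or empty) — no strong Jahn–Teller driving force.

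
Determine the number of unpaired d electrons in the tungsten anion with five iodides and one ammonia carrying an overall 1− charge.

2 unpaired electrons

Summing ligand charges against the −1 overall charge gives an oxidation state of +4 for tungsten.
W sits in group 6, so the d-electron count is 6 − 4 = 2.
In an octahedral field the d² configuration is t₂g²e_g⁰ (only one arrangement possible), giving 2 unpaired electrons.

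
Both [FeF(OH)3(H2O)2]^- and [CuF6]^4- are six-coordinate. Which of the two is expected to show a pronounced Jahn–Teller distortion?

[FeF(OH)3(H2O)2]^-: Summing ligand charges against the −1 overall charge gives an oxidation state of +3 for iron. Fe sits in group 8, so the d-electron count is 8 − 3 = 5. Fluoride and hydroxide are weak-field ligands for a first-row metal, so the complex is high-spin. The d⁵ configuration leaves the e_g set evenly filled (or empty) — no strong Jahn–Teller driving force.
[CuF6]^4-: Each fluoride is −1; balancing the −4 overall charge requires Cu(II). Cu sits in group 11, so the d-electron count is 11 − 2 = 9. The t₂g⁶e_g³ configuration has an unevenly filled e_g set; the Jahn–Teller theorem predicts a tetragonal distortion (typically axial elongation) to lift the degeneracy.

[CuF6]^4-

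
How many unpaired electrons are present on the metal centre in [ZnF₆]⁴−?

0

Summing ligand charges against the −4 overall charge gives an oxidation state of +2 for zinc.
Zinc is a group-12 element; Zn(II) is therefore d¹⁰.
In an octahedral field the d¹⁰ configuration is t₂g⁶e_g⁴, giving 0 unpaired electrons.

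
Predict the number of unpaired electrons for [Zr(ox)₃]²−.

Ligand charges: each oxalate is −2. With an overall charge of −2 the zirconium centre must be in the +4 oxidation state.
Zirconium is a group-4 element; Zr(IV) is therefore d⁰.
Counting donor atoms: 3×oxalate (bidentate) → 6 donors. Coordination number = 6.
In an octahedral field the d⁰ configuration is t₂g⁰e_g⁰, giving 0 unpaired electrons.

0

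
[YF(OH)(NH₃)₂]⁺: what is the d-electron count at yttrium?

Ligand charges: each fluoride is −1; each hydroxide is −1; ammonia is neutral. With an overall charge of +1 the yttrium centre must be in the +3 oxidation state.
Group 3 minus oxidation state 3 gives a d⁰ configuration.

d0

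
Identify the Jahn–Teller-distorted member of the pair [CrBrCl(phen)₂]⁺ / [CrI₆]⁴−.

[CrI₆]⁴−

[CrBrCl(phen)₂]⁺: Summing ligand charges against the +1 overall charge gives an oxidation state of +3 for chromium. Group 6 minus oxidation state 3 gives a d³ configuration. The d³ configuration leaves the e_g set evenly filled (or empty) — no strong Jahn–Teller driving force.
[CrI₆]⁴−: Each iodide is −1; balancing the −4 overall charge requires Cr(II). Chromium is a group-6 element; Cr(II) is therefore d⁴. Iodide is a weak-field ligand for a first-row metal, so the complex is high-spin. The t₂g³e_g¹ (high-spin) configuration has an unevenly filled e_g set; the Jahn–Teller theorem predicts a tetragonal distortion (typically axial elongation) to lift the degeneracy.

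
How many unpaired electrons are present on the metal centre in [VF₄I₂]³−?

2 unpaired electrons

Each fluoride is −1; each iodide is −1; balancing the −3 overall charge requires V(III).
V sits in group 5, so the d-electron count is 5 − 3 = 2.
In an octahedral field the d² configuration is t₂g²e_g⁰ (only one arrangement possible), giving 2 unpaired electrons.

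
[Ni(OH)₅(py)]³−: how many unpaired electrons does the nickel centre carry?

2

Ligand charges: each hydroxide is −1; pyridine is neutral. With an overall charge of −3 the nickel centre must be in the +2 oxidation state.
Ni sits in group 10, so the d-electron count is 10 − 2 = 8.
In an octahedral field the d⁸ configuration is t₂g⁶e_g² (only one arrangement possible), giving 2 unpaired electrons.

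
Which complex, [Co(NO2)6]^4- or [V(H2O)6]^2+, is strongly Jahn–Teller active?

[Co(NO2)6]^4-: Ligand charges: each nitro (N-bound nitrite) is −1. With an overall charge of −4 the cobalt centre must be in the +2 oxidation state. Group 9 minus oxidation state 2 gives a d⁷ configuration. Nitro (N-bound nitrite) is a strong-field ligand (high in the spectrochemical series) for a first-row metal, so the complex is low-spin. The t₂g⁶e_g¹ (low-spin) configuration has an unevenly filled e_g set; the Jahn–Teller theorem predicts a tetragonal distortion (typically axial elongation) to lift the degeneracy.
[V(H2O)6]^2+: Ligand charges: water is neutral. With an overall charge of +2 the vanadium centre must be in the +2 oxidation state. Group 5 minus oxidation state 2 gives a d³ configuration. The d³ configuration leaves the e_g set evenly filled (or empty) — no strong Jahn–Teller driving force.

[Co(NO2)6]^4-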